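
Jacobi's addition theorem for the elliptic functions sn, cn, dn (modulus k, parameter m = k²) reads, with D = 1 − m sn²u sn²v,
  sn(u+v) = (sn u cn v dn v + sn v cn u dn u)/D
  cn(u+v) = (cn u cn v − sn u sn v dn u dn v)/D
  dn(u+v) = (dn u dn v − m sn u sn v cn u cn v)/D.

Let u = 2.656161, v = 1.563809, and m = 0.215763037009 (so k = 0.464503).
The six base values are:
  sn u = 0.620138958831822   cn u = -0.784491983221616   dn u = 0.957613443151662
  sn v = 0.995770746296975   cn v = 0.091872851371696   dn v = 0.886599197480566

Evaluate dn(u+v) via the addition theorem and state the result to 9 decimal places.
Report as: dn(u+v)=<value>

m = k² = 0.215763037009
D = 1 − m·sn²u·sn²v = 0.9177238796232782
dn(u+v) = (dn u·dn v − m·sn u·sn v·cn u·cn v)/D = 0.8586221819933997/0.9177238796232782 = 0.9355996951347289

dn(u+v)=0.935599695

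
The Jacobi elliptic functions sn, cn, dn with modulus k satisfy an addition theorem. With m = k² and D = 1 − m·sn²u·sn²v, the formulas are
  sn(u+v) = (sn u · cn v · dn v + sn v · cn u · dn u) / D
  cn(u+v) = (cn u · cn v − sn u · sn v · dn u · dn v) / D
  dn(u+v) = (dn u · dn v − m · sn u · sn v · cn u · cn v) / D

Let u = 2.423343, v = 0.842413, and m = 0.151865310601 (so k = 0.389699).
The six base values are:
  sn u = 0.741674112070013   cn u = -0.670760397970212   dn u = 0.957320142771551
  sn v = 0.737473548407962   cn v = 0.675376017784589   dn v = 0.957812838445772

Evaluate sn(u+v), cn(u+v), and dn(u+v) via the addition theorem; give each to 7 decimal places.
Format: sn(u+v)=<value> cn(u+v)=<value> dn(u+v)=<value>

sn(u+v)=0.0065174 cn(u+v)=-0.9999788 dn(u+v)=0.9999968

m = k² = 0.151865310601
D = 1 − m·sn²u·sn²v = 0.9545663405063584
sn(u+v) = (sn u·cn v·dn v + sn v·cn u·dn u)/D = 0.006221294227159712/0.9545663405063584 = 0.006517403728964055
cn(u+v) = (cn u·cn v − sn u·sn v·dn u·dn v)/D = -0.9545460669479709/0.9545663405063584 = -0.9999787614987799
dn(u+v) = (dn u·dn v − m·sn u·sn v·cn u·cn v)/D = 0.9545632616838468/0.9545663405063584 = 0.9999967746374653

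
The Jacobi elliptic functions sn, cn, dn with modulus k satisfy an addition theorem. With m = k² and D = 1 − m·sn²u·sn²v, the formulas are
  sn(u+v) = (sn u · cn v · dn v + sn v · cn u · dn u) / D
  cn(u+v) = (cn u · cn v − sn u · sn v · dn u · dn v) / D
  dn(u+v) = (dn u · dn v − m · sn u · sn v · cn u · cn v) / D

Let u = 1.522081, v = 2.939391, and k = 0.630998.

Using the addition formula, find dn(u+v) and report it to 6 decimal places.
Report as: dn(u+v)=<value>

sn u = 0.9804588515178281, cn u = 0.1967242752695798, dn u = 0.7856528701648943
sn v = 0.5638072951071948, cn v = -0.8259063711970677, dn v = 0.9345768640325142
m = k² = 0.398158476004
D = 1 − m·sn²u·sn²v = 0.8783320780325473
dn(u+v) = (dn u·dn v − m·sn u·sn v·cn u·cn v)/D = 0.7700135957417679/0.8783320780325473 = 0.8766770735125473

dn(u+v)=0.876677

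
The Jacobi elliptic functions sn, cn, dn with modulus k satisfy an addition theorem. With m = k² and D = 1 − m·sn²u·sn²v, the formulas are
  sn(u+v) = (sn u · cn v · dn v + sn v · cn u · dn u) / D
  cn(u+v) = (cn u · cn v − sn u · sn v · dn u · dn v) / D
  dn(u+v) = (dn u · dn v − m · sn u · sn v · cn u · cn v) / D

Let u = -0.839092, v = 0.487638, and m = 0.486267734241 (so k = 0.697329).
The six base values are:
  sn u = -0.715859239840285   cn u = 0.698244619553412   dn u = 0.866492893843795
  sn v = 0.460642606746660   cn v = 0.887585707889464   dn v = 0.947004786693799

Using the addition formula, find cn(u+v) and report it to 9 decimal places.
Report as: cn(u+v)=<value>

cn(u+v)=0.940046103

m = k² = 0.486267734241
D = 1 − m·sn²u·sn²v = 0.9471239586423435
cn(u+v) = (cn u·cn v − sn u·sn v·dn u·dn v)/D = 0.8903401860580607/0.9471239586423435 = 0.9400461026604378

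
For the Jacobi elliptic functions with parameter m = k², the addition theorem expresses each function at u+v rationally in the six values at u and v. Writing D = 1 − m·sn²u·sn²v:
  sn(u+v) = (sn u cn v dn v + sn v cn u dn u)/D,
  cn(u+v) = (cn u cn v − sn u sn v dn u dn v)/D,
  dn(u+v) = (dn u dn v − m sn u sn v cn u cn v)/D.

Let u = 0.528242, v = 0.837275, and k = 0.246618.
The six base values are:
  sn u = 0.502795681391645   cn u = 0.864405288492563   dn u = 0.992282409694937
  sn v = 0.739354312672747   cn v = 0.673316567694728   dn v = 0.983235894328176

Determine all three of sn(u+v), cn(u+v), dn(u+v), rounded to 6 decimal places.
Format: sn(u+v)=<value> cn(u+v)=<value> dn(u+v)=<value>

sn(u+v)=0.975232 cn(u+v)=0.221186 dn(u+v)=0.970647

m = k² = 0.060820437924
D = 1 − m·sn²u·sn²v = 0.9915949976078472
sn(u+v) = (sn u·cn v·dn v + sn v·cn u·dn u)/D = 0.9670347832655913/0.9915949976078472 = 0.9752316072574936
cn(u+v) = (cn u·cn v − sn u·sn v·dn u·dn v)/D = 0.2193270782082716/0.9915949976078472 = 0.2211861483139615
dn(u+v) = (dn u·dn v − m·sn u·sn v·cn u·cn v)/D = 0.9624884546256761/0.9915949976078472 = 0.9706467428210221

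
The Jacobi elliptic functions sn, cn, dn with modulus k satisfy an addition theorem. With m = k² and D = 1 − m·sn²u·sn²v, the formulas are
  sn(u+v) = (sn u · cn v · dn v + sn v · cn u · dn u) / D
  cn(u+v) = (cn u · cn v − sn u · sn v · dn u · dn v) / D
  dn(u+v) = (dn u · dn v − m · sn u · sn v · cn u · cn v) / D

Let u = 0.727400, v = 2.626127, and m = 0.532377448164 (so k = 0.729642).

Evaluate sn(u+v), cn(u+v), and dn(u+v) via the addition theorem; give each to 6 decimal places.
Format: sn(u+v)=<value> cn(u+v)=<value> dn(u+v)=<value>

sn u = 0.6418760300714826, cn u = 0.7668084258924606, dn u = 0.8835484795554862
sn v = 0.8615596711908572, cn v = -0.5076563138359476, dn v = 0.7777044234208256
m = k² = 0.532377448164
D = 1 − m·sn²u·sn²v = 0.8371856462729372
sn(u+v) = (sn u·cn v·dn v + sn v·cn u·dn u)/D = 0.3303005088525003/0.8371856462729372 = 0.3945367557637467
cn(u+v) = (cn u·cn v − sn u·sn v·dn u·dn v)/D = -0.769273280555886/0.8371856462729372 = -0.9188801599509142
dn(u+v) = (dn u·dn v − m·sn u·sn v·cn u·cn v)/D = 0.8017470078609194/0.8371856462729372 = 0.9576693191411166

sn(u+v)=0.394537 cn(u+v)=-0.918880 dn(u+v)=0.957669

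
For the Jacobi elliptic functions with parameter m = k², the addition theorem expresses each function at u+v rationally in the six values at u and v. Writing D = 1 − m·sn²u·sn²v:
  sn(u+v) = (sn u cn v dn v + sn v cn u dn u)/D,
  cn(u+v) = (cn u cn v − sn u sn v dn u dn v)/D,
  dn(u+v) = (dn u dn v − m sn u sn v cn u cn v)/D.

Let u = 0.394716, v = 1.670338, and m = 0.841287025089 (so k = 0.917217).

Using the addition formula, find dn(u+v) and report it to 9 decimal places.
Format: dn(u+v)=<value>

dn(u+v)=0.413283573

sn u = 0.3768614835230414, cn u = 0.9262696271803434, dn u = 0.9383584418995156
sn v = 0.9569271501990268, cn v = 0.2903281405788444, dn v = 0.4791924658696259
m = k² = 0.841287025089
D = 1 − m·sn²u·sn²v = 0.8905878754631531
dn(u+v) = (dn u·dn v − m·sn u·sn v·cn u·cn v)/D = 0.3680653394049639/0.8905878754631531 = 0.4132835731831071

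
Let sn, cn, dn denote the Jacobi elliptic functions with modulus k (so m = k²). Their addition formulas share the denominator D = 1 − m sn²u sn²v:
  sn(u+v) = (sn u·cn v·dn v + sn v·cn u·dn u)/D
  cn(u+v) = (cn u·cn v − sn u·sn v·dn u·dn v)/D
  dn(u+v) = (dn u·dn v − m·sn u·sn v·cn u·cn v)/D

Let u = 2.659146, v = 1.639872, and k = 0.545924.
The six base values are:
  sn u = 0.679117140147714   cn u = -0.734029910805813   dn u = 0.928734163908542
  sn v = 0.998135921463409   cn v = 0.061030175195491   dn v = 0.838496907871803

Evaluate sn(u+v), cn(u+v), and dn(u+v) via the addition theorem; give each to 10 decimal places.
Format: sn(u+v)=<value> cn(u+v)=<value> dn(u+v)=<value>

sn(u+v)=-0.7481468986 cn(u+v)=-0.6635331326 dn(u+v)=0.9127890416

m = k² = 0.298033013776
D = 1 − m·sn²u·sn²v = 0.8630591154166206
sn(u+v) = (sn u·cn v·dn v + sn v·cn u·dn u)/D = -0.6456950005429344/0.8630591154166206 = -0.7481468986411678
cn(u+v) = (cn u·cn v − sn u·sn v·dn u·dn v)/D = -0.5726683184685352/0.8630591154166206 = -0.6635331325967093
dn(u+v) = (dn u·dn v − m·sn u·sn v·cn u·cn v)/D = 0.7877909027671614/0.8630591154166206 = 0.912789041555832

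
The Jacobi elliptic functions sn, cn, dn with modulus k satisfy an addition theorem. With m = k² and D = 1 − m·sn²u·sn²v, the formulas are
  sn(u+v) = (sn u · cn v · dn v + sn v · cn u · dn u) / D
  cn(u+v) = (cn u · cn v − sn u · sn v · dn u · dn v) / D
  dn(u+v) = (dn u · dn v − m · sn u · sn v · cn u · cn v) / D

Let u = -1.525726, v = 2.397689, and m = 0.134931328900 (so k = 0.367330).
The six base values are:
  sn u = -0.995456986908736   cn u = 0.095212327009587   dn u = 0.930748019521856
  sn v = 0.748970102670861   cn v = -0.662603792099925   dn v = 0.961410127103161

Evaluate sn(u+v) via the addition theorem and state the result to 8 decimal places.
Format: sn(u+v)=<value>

sn(u+v)=0.75731462

m = k² = 0.1349313289
D = 1 − m·sn²u·sn²v = 0.9249955967994273
sn(u+v) = (sn u·cn v·dn v + sn v·cn u·dn u)/D = 0.700512687650394/0.9249955967994273 = 0.757314618657899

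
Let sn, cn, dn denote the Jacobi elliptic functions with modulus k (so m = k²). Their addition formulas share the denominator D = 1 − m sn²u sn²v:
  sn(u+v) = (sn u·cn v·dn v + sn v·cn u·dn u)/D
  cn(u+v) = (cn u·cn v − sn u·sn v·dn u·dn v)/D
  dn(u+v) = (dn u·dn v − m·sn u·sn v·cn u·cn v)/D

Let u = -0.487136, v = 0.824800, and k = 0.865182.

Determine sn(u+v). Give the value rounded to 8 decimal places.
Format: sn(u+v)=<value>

sn u = -0.4559879453777913, cn u = 0.8899859513892006, dn u = 0.918890547336319
sn v = 0.6921715600201727, cn v = 0.7217330056878655, dn v = 0.8008579386963021
m = k² = 0.748539893124
D = 1 − m·sn²u·sn²v = 0.9254325698204574
sn(u+v) = (sn u·cn v·dn v + sn v·cn u·dn u)/D = 0.3024940896458269/0.9254325698204574 = 0.3268677800096376

sn(u+v)=0.32686778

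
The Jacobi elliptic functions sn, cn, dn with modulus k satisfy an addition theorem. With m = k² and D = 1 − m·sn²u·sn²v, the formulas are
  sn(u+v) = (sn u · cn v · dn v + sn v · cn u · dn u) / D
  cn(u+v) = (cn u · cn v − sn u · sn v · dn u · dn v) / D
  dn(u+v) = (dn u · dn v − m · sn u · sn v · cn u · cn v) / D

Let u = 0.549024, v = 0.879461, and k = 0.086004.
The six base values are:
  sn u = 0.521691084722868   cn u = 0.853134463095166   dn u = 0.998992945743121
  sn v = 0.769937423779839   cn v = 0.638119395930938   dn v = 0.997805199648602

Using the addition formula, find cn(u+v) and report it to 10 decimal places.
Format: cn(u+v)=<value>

cn(u+v)=0.1441894293

m = k² = 0.007396688016
D = 1 − m·sn²u·sn²v = 0.9988066303453784
cn(u+v) = (cn u·cn v − sn u·sn v·dn u·dn v)/D = 0.1440173579613157/0.9988066303453784 = 0.1441894292507007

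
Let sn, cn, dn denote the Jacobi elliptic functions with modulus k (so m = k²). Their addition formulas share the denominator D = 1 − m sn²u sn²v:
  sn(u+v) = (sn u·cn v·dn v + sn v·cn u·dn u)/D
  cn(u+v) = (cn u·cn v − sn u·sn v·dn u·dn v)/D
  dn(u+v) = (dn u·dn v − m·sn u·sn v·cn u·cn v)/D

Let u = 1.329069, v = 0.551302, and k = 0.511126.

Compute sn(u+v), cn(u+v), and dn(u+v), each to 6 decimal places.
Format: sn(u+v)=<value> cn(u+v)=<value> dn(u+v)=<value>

sn(u+v)=0.986867 cn(u+v)=-0.161534 dn(u+v)=0.863462

sn u = 0.9512267775780524, cn u = 0.3084924919969275, dn u = 0.8738493760594504
sn v = 0.5179541857003756, cn v = 0.8554083595075868, dn v = 0.9643198697677066
m = k² = 0.261249787876
D = 1 − m·sn²u·sn²v = 0.9365828420097374
sn(u+v) = (sn u·cn v·dn v + sn v·cn u·dn u)/D = 0.9242828700441515/0.9365828420097374 = 0.9868671820431898
cn(u+v) = (cn u·cn v − sn u·sn v·dn u·dn v)/D = -0.1512897752327723/0.9365828420097374 = -0.1615337890539739
dn(u+v) = (dn u·dn v − m·sn u·sn v·cn u·cn v)/D = 0.8087039219836052/0.9365828420097374 = 0.8634622434981543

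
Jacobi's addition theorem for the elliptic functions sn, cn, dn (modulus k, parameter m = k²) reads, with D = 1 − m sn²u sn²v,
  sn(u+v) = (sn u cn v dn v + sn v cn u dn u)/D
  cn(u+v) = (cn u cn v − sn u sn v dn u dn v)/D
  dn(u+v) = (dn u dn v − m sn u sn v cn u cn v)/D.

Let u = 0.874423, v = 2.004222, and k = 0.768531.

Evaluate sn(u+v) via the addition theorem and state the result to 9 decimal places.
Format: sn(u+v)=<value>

sn(u+v)=0.795946395

sn u = 0.7301361561920299, cn u = 0.6833016855102348, dn u = 0.8277261475144566
sn v = 0.9991441794737555, cn v = -0.0413631312126624, dn v = 0.6406017740639907
m = k² = 0.590639897961
D = 1 − m·sn²u·sn²v = 0.6856692880932234
sn(u+v) = (sn u·cn v·dn v + sn v·cn u·dn u)/D = 0.5457559977616183/0.6856692880932234 = 0.795946394623143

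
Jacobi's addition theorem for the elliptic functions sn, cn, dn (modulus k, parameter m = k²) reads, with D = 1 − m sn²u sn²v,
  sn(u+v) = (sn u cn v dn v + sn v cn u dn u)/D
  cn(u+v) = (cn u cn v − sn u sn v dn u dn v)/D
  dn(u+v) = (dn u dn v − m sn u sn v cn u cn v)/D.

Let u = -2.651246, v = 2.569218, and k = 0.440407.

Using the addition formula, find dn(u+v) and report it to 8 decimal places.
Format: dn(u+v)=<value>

dn(u+v)=0.99934900

sn u = -0.6078664175512928, cn u = -0.7940393053327759, dn u = 0.9634999179609708
sn v = 0.6684226263840667, cn v = -0.7437816833841947, dn v = 0.9556890660596277
m = k² = 0.193958325649
D = 1 − m·sn²u·sn²v = 0.9679795808115165
dn(u+v) = (dn u·dn v − m·sn u·sn v·cn u·cn v)/D = 0.967349425331116/0.9679795808115165 = 0.9993489992011276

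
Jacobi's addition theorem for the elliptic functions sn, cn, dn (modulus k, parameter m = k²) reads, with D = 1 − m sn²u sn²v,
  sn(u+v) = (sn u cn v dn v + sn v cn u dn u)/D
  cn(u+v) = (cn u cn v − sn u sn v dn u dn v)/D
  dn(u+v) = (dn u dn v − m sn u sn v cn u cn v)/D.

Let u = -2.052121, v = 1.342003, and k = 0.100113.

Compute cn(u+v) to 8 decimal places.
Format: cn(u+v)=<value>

sn u = -0.8892282120517056, cn u = -0.4574638640278889, dn u = 0.9960295434103079
sn v = 0.9732997078208746, cn v = 0.2295379680048601, dn v = 0.9952414056061307
m = k² = 0.010022612769
D = 1 − m·sn²u·sn²v = 0.9924924090325125
cn(u+v) = (cn u·cn v − sn u·sn v·dn u·dn v)/D = 0.7529417179260889/0.9924924090325125 = 0.758637256137869

cn(u+v)=0.75863726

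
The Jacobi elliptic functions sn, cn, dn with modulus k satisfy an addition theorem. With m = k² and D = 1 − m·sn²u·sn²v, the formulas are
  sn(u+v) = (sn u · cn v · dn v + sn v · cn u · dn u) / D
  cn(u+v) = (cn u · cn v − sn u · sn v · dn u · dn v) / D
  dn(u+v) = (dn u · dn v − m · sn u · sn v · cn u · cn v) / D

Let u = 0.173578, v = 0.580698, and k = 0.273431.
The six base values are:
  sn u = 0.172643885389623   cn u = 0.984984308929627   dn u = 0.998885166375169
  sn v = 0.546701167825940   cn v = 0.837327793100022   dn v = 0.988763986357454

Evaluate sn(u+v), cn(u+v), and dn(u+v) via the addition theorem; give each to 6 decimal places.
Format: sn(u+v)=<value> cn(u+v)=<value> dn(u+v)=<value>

m = k² = 0.074764511761
D = 1 − m·sn²u·sn²v = 0.9993339636878502
sn(u+v) = (sn u·cn v·dn v + sn v·cn u·dn u)/D = 0.6808269936802921/0.9993339636878502 = 0.6812807513994929
cn(u+v) = (cn u·cn v − sn u·sn v·dn u·dn v)/D = 0.7315346715339779/0.9993339636878502 = 0.7320222249170734
dn(u+v) = (dn u·dn v − m·sn u·sn v·cn u·cn v)/D = 0.9818416986000672/0.9993339636878502 = 0.9824960766636699

sn(u+v)=0.681281 cn(u+v)=0.732022 dn(u+v)=0.982496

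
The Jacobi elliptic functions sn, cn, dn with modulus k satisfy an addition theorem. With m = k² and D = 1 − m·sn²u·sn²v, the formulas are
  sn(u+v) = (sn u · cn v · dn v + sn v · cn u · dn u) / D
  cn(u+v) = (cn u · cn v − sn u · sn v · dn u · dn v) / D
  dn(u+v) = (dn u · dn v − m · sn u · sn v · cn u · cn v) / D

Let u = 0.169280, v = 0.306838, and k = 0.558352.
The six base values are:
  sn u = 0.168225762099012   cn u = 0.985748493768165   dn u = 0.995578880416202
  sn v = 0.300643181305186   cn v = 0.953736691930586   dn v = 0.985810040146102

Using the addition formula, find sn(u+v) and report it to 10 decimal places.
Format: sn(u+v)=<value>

m = k² = 0.311756955904
D = 1 − m·sn²u·sn²v = 0.9992025492373102
sn(u+v) = (sn u·cn v·dn v + sn v·cn u·dn u)/D = 0.4532147274376048/0.9992025492373102 = 0.4535764323094881

sn(u+v)=0.4535764323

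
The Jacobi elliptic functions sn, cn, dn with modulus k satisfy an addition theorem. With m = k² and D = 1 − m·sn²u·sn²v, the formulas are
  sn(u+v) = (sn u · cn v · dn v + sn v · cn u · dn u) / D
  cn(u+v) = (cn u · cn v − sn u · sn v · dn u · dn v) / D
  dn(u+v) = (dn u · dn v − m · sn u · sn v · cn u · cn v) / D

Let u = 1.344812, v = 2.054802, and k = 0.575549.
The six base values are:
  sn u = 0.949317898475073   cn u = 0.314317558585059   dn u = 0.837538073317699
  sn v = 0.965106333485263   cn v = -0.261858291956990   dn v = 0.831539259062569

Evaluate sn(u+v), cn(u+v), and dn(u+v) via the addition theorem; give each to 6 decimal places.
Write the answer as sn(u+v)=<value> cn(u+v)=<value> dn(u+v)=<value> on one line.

m = k² = 0.331256651401
D = 1 − m·sn²u·sn²v = 0.7219401545587865
sn(u+v) = (sn u·cn v·dn v + sn v·cn u·dn u)/D = 0.04735740967694803/0.7219401545587865 = 0.06559741742844391
cn(u+v) = (cn u·cn v − sn u·sn v·dn u·dn v)/D = -0.7203852181389165/0.7219401545587865 = -0.9978461699213554
dn(u+v) = (dn u·dn v − m·sn u·sn v·cn u·cn v)/D = 0.7214254427443349/0.7219401545587865 = 0.9992870436542401

sn(u+v)=0.065597 cn(u+v)=-0.997846 dn(u+v)=0.999287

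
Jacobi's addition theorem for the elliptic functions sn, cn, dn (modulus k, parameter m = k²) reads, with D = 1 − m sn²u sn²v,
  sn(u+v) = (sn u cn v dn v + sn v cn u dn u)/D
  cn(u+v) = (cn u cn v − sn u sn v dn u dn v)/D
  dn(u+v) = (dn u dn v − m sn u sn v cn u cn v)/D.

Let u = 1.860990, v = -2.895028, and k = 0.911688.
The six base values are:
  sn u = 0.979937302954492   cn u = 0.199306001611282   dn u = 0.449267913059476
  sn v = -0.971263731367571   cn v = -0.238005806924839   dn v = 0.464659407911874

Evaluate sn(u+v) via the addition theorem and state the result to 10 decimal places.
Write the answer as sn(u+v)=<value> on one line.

m = k² = 0.831175009344
D = 1 − m·sn²u·sn²v = 0.2470547450591588
sn(u+v) = (sn u·cn v·dn v + sn v·cn u·dn u)/D = -0.1953415652423705/0.2470547450591588 = -0.7906812929077509

sn(u+v)=-0.7906812929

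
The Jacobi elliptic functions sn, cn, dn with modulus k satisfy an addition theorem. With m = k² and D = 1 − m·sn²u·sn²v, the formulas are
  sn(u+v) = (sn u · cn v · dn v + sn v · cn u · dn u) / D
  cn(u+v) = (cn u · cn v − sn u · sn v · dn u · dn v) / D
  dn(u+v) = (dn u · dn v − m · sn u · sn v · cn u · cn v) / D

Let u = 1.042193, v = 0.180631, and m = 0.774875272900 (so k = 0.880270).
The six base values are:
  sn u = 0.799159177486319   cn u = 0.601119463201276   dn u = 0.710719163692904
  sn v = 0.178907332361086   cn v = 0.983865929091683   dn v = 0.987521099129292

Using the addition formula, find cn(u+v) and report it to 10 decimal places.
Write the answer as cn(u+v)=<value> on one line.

cn(u+v)=0.4989774177

m = k² = 0.7748752729
D = 1 − m·sn²u·sn²v = 0.9841600186836517
cn(u+v) = (cn u·cn v − sn u·sn v·dn u·dn v)/D = 0.4910736247335255/0.9841600186836517 = 0.4989774177072887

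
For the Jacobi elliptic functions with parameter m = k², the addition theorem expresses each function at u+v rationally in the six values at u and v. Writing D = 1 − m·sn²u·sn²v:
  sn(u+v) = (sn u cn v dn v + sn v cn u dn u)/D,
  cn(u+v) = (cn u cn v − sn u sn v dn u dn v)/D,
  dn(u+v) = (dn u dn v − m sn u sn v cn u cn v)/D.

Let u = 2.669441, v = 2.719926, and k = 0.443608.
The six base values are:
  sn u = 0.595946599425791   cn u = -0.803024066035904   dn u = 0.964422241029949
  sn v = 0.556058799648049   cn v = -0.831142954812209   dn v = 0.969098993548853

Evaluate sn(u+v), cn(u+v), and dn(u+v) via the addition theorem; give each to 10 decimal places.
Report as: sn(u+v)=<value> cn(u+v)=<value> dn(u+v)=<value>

sn(u+v)=-0.9307670207 cn(u+v)=0.3656128459 dn(u+v)=0.9107783176

m = k² = 0.196788057664
D = 1 − m·sn²u·sn²v = 0.9783899950271974
sn(u+v) = (sn u·cn v·dn v + sn v·cn u·dn u)/D = -0.9106531407890524/0.9783899950271974 = -0.9307670207356709
cn(u+v) = (cn u·cn v − sn u·sn v·dn u·dn v)/D = 0.3577119505137529/0.9783899950271974 = 0.3656128459324742
dn(u+v) = (dn u·dn v − m·sn u·sn v·cn u·cn v)/D = 0.8910963936130387/0.9783899950271974 = 0.9107783175851752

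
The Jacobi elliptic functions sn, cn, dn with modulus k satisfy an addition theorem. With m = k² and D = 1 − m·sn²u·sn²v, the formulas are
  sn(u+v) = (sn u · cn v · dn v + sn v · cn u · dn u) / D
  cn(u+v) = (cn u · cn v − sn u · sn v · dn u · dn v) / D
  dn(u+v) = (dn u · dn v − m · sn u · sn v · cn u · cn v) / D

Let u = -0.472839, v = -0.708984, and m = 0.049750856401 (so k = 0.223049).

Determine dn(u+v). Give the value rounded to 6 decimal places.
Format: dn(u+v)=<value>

dn(u+v)=0.978657

sn u = -0.4546695635386626, cn u = 0.8906601978260632, dn u = 0.9948443513754235
sn v = -0.6490342133338844, cn v = 0.760759219413124, dn v = 0.9894658559513978
m = k² = 0.049750856401
D = 1 − m·sn²u·sn²v = 0.9956676103650834
dn(u+v) = (dn u·dn v − m·sn u·sn v·cn u·cn v)/D = 0.9744168033773322/0.9956676103650834 = 0.9786567256315999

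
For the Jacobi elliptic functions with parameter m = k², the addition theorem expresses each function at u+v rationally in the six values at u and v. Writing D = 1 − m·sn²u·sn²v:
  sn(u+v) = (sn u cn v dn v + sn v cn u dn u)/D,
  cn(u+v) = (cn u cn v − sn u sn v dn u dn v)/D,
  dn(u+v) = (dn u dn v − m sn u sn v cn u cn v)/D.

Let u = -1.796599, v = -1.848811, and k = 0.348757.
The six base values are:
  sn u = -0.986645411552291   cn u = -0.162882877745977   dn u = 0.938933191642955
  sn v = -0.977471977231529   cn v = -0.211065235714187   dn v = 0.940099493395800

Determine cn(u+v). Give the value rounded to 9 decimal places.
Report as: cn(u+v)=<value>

cn(u+v)=-0.921108797

m = k² = 0.121631445049
D = 1 − m·sn²u·sn²v = 0.8868702835212395
cn(u+v) = (cn u·cn v − sn u·sn v·dn u·dn v)/D = -0.8169040202031548/0.8868702835212395 = -0.9211087972862391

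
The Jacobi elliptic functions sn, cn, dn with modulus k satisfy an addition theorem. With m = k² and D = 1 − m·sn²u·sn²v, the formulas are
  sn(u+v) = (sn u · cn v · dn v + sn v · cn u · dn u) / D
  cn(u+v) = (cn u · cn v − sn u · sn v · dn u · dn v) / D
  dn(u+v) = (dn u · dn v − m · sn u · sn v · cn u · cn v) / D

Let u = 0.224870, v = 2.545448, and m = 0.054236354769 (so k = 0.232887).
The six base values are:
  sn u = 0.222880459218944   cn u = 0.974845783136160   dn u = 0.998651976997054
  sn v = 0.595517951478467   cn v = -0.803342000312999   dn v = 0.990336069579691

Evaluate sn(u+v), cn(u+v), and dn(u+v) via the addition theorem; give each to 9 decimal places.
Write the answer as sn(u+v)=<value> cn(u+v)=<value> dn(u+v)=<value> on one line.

sn(u+v)=0.402821561 cn(u+v)=-0.915278532 dn(u+v)=0.995589939

m = k² = 0.054236354769
D = 1 − m·sn²u·sn²v = 0.9990445142911974
sn(u+v) = (sn u·cn v·dn v + sn v·cn u·dn u)/D = 0.4024366703807792/0.9990445142911974 = 0.4028215606251541
cn(u+v) = (cn u·cn v − sn u·sn v·dn u·dn v)/D = -0.9144039959821734/0.9990445142911974 = -0.9152785315386324
dn(u+v) = (dn u·dn v − m·sn u·sn v·cn u·cn v)/D = 0.9946386669821416/0.9990445142911974 = 0.995589938940627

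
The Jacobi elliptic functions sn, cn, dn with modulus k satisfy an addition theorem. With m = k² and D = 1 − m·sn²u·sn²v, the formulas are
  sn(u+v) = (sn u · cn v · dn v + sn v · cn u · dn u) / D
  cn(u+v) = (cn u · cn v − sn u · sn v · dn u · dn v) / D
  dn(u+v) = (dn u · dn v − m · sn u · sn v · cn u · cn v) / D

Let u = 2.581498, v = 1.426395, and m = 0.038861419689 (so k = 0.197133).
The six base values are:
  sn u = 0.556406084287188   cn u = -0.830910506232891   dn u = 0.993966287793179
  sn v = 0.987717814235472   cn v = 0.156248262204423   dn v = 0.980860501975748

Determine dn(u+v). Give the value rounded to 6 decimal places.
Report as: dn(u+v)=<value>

dn(u+v)=0.989327

m = k² = 0.038861419689
D = 1 − m·sn²u·sn²v = 0.9882627007790391
dn(u+v) = (dn u·dn v − m·sn u·sn v·cn u·cn v)/D = 0.9777150357276083/0.9882627007790391 = 0.9893270634992941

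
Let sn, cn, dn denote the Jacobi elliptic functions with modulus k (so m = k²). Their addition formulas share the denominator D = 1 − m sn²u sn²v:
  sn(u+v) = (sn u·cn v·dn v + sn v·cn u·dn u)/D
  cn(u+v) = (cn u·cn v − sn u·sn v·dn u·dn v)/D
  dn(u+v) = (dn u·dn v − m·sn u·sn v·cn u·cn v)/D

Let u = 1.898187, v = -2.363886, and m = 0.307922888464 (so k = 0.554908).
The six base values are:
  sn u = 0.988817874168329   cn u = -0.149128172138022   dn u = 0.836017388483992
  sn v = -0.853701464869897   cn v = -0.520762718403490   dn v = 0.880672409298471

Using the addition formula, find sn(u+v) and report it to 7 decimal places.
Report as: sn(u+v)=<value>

sn(u+v)=-0.4446196

m = k² = 0.307922888464
D = 1 − m·sn²u·sn²v = 0.7805747298288269
sn(u+v) = (sn u·cn v·dn v + sn v·cn u·dn u)/D = -0.3470588374016353/0.7805747298288269 = -0.4446196169811213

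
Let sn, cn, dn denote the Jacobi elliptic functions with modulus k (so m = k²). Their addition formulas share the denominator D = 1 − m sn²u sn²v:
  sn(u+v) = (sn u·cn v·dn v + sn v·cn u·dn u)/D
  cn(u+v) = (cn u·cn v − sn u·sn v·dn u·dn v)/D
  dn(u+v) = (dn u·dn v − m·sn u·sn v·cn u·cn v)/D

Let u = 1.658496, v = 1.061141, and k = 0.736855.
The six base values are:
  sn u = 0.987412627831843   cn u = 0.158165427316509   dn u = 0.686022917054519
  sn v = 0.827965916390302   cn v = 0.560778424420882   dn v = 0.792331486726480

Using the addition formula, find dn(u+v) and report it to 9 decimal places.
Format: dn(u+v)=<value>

dn(u+v)=0.791376546

m = k² = 0.542955291025
D = 1 − m·sn²u·sn²v = 0.6371005231656671
dn(u+v) = (dn u·dn v − m·sn u·sn v·cn u·cn v)/D = 0.5041864113699313/0.6371005231656671 = 0.7913765458309414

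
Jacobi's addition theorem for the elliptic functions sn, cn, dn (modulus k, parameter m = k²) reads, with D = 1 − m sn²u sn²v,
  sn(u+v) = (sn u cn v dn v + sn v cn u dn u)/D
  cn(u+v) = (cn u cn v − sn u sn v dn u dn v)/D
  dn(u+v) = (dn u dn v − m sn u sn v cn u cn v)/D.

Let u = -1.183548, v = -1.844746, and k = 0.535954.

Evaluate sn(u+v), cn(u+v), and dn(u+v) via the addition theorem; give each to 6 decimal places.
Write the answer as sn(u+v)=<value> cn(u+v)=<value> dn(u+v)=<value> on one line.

sn u = -0.9017122239068422, cn u = 0.4323367498339424, dn u = 0.875467899875194
sn v = -0.9931847526127022, cn v = -0.1165506206660673, dn v = 0.8465549494711836
m = k² = 0.287246690116
D = 1 − m·sn²u·sn²v = 0.7696166788407207
sn(u+v) = (sn u·cn v·dn v + sn v·cn u·dn u)/D = -0.2869486026326051/0.7696166788407207 = -0.3728461330448789
cn(u+v) = (cn u·cn v − sn u·sn v·dn u·dn v)/D = -0.7141220706553021/0.7696166788407207 = -0.9278931840861212
dn(u+v) = (dn u·dn v − m·sn u·sn v·cn u·cn v)/D = 0.7540942138421586/0.7696166788407207 = 0.9798309139792245

sn(u+v)=-0.372846 cn(u+v)=-0.927893 dn(u+v)=0.979831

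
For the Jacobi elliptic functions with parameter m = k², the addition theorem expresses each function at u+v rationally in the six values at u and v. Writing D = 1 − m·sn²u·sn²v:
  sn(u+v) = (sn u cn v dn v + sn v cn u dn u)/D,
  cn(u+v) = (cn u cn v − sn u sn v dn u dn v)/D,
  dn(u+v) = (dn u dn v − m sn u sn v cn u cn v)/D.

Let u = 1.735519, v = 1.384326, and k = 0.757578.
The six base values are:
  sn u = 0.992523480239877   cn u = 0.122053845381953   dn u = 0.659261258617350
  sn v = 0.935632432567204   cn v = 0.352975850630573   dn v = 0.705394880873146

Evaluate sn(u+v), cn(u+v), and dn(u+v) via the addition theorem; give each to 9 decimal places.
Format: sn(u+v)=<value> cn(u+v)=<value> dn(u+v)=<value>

sn(u+v)=0.638355130 cn(u+v)=-0.769741988 dn(u+v)=0.875287017

m = k² = 0.573924426084
D = 1 − m·sn²u·sn²v = 0.5050665307598434
sn(u+v) = (sn u·cn v·dn v + sn v·cn u·dn u)/D = 0.3224118106887863/0.5050665307598434 = 0.6383551295781496
cn(u+v) = (cn u·cn v − sn u·sn v·dn u·dn v)/D = -0.3887709156073304/0.5050665307598434 = -0.7697419882930019
dn(u+v) = (dn u·dn v − m·sn u·sn v·cn u·cn v)/D = 0.4420781771583598/0.5050665307598434 = 0.8752870171248108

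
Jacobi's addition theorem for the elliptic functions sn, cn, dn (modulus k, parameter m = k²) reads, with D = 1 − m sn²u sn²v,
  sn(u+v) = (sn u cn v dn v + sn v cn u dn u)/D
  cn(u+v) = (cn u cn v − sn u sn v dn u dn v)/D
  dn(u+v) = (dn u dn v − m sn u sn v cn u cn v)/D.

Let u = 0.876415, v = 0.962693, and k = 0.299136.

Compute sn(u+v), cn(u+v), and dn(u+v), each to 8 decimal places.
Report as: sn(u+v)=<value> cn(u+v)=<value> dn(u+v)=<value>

sn(u+v)=0.97570738 cn(u+v)=-0.21907784 dn(u+v)=0.95645824

sn u = 0.7629225934480762, cn u = 0.6464898424619381, dn u = 0.9736101484454545
sn v = 0.8143803416283782, cn v = 0.5803315079928419, dn v = 0.9698731541136293
m = k² = 0.089482346496
D = 1 − m·sn²u·sn²v = 0.9654575704698801
sn(u+v) = (sn u·cn v·dn v + sn v·cn u·dn u)/D = 0.9420040800675845/0.9654575704698801 = 0.9757073836078773
cn(u+v) = (cn u·cn v − sn u·sn v·dn u·dn v)/D = -0.2115103626625118/0.9654575704698801 = -0.2190778436379876
dn(u+v) = (dn u·dn v − m·sn u·sn v·cn u·cn v)/D = 0.9234198501347592/0.9654575704698801 = 0.9564582415417163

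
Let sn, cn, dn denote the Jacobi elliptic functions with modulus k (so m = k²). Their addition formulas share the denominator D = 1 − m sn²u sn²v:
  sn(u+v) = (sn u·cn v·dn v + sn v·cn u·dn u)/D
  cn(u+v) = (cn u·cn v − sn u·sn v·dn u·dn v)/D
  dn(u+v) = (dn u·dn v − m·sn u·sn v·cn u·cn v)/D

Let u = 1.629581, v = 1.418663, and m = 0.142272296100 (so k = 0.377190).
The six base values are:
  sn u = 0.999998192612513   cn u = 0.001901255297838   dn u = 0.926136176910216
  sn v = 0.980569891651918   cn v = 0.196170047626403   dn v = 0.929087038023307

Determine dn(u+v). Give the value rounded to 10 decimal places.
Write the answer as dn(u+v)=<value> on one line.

m = k² = 0.1422722961
D = 1 − m·sn²u·sn²v = 0.8632032187138451
dn(u+v) = (dn u·dn v − m·sn u·sn v·cn u·cn v)/D = 0.8604090853248938/0.8632032187138451 = 0.9967630642143405

dn(u+v)=0.9967630642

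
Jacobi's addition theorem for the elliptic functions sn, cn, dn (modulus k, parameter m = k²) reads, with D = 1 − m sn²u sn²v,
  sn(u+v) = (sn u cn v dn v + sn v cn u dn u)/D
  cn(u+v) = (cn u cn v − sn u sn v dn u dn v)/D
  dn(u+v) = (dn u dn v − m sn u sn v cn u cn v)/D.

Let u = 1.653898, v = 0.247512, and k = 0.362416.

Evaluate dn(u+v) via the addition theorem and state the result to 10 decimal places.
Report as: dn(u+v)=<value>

dn(u+v)=0.9365430344

sn u = 0.9996757143051234, cn u = -0.02546500006953139, dn u = 0.932062130961411
sn v = 0.244674751499961, cn v = 0.9696052114022657, dn v = 0.9960606978440208
m = k² = 0.131345357056
D = 1 − m·sn²u·sn²v = 0.9921420127353773
dn(u+v) = (dn u·dn v − m·sn u·sn v·cn u·cn v)/D = 0.9291836911928616/0.9921420127353773 = 0.9365430344301851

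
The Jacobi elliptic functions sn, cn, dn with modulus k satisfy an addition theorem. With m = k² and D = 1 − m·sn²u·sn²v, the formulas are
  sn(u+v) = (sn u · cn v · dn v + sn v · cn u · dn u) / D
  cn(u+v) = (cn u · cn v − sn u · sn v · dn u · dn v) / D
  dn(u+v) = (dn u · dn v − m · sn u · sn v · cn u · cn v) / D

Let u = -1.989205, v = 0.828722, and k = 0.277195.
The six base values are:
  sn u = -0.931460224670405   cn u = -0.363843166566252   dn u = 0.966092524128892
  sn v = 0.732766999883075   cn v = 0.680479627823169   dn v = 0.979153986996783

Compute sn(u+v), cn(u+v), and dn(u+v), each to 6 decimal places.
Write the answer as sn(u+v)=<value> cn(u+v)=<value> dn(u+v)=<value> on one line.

sn(u+v)=-0.910802 cn(u+v)=0.412844 dn(u+v)=0.967605

m = k² = 0.076837068025
D = 1 − m·sn²u·sn²v = 0.9642042704173945
sn(u+v) = (sn u·cn v·dn v + sn v·cn u·dn u)/D = -0.8781987928715804/0.9642042704173945 = -0.9108016006726633
cn(u+v) = (cn u·cn v − sn u·sn v·dn u·dn v)/D = 0.3980662699727761/0.9642042704173945 = 0.412844334116522
dn(u+v) = (dn u·dn v − m·sn u·sn v·cn u·cn v)/D = 0.9329686936879768/0.9642042704173945 = 0.9676048139509939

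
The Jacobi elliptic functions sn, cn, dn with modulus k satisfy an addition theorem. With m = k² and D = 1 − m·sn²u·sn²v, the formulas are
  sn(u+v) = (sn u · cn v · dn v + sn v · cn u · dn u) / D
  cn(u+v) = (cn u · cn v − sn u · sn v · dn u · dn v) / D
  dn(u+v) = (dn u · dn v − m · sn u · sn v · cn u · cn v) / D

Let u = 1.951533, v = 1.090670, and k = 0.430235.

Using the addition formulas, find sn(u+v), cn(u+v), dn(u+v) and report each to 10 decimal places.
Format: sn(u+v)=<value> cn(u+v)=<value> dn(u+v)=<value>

sn(u+v)=0.2586533441 cn(u+v)=-0.9659702105 dn(u+v)=0.9937889003

sn u = 0.9635145935023526, cn u = -0.2676558015586365, dn u = 0.9100321391782312
sn v = 0.8719685276482152, cn v = 0.4895619335599979, dn v = 0.9269635604837451
m = k² = 0.185102155225
D = 1 − m·sn²u·sn²v = 0.8693439003869864
sn(u+v) = (sn u·cn v·dn v + sn v·cn u·dn u)/D = 0.2248587070513872/0.8693439003869864 = 0.258653344149872
cn(u+v) = (cn u·cn v − sn u·sn v·dn u·dn v)/D = -0.8397603104477116/0.8693439003869864 = -0.965970210493102
dn(u+v) = (dn u·dn v − m·sn u·sn v·cn u·cn v)/D = 0.8639443187900811/0.8693439003869864 = 0.9937889003482953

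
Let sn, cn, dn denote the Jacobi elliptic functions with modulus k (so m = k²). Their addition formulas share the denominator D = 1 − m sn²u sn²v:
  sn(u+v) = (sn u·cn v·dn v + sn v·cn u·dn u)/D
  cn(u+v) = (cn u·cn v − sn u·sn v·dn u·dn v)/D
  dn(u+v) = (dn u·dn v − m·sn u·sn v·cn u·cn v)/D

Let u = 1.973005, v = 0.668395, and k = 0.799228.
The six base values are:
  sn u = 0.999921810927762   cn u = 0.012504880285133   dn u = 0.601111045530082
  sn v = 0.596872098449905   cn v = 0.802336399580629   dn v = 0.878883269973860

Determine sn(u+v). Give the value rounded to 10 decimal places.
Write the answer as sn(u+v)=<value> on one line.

m = k² = 0.638765395984
D = 1 − m·sn²u·sn²v = 0.7724713869157199
sn(u+v) = (sn u·cn v·dn v + sn v·cn u·dn u)/D = 0.7095914837926141/0.7724713869157199 = 0.9185990520967138

sn(u+v)=0.9185990521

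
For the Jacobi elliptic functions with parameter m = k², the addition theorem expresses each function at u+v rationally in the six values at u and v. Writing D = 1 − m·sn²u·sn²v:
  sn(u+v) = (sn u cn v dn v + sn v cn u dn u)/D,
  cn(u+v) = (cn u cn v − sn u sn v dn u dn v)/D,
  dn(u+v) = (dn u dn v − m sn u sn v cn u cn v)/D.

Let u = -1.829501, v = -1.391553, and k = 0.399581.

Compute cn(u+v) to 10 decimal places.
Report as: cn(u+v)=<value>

sn u = -0.9848954172837478, cn u = -0.1731502729234704, dn u = 0.9193051412821262
sn v = -0.9741263206822832, cn v = 0.2260042286197264, dn v = 0.9211353743652683
m = k² = 0.159664975561
D = 1 − m·sn²u·sn²v = 0.8530327904647166
cn(u+v) = (cn u·cn v − sn u·sn v·dn u·dn v)/D = -0.8515675438583991/0.8530327904647166 = -0.9982823091647868

cn(u+v)=-0.9982823092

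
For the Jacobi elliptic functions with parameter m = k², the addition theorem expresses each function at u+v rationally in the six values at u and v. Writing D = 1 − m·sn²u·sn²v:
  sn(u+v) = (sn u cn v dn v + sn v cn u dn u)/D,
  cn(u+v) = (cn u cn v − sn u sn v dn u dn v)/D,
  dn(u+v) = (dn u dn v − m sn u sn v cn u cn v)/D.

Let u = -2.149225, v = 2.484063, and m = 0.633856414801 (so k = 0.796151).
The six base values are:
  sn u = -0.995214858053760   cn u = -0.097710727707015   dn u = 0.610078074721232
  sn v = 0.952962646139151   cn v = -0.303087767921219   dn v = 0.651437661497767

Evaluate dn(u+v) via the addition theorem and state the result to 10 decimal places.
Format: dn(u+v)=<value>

dn(u+v)=0.9659524742

m = k² = 0.633856414801
D = 1 − m·sn²u·sn²v = 0.4298667789953234
dn(u+v) = (dn u·dn v − m·sn u·sn v·cn u·cn v)/D = 0.4152308787634353/0.4298667789953234 = 0.965952474238426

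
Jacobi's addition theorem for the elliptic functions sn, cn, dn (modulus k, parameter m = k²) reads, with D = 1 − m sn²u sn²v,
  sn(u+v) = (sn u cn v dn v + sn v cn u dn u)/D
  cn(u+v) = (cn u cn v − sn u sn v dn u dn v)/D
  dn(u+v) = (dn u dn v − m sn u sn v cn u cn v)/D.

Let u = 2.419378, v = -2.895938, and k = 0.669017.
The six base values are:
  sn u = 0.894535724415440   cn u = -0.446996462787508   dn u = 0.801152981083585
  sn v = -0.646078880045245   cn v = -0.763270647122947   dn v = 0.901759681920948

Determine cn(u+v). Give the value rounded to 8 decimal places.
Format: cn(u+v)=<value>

m = k² = 0.447583746289
D = 1 − m·sn²u·sn²v = 0.8505001439180779
cn(u+v) = (cn u·cn v − sn u·sn v·dn u·dn v)/D = 0.758711024575866/0.8505001439180779 = 0.8920763035743198

cn(u+v)=0.89207630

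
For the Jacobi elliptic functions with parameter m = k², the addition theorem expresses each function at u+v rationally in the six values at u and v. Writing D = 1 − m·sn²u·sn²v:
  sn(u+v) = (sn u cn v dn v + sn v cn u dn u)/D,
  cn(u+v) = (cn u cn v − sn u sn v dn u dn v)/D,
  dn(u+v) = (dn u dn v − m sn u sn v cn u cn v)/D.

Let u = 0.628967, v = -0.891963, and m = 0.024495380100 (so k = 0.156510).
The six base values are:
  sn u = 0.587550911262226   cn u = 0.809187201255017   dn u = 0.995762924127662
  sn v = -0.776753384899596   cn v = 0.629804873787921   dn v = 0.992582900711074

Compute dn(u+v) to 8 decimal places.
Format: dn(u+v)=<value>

dn(u+v)=0.99917233

m = k² = 0.0244953801
D = 1 − m·sn²u·sn²v = 0.994897987712792
dn(u+v) = (dn u·dn v − m·sn u·sn v·cn u·cn v)/D = 0.9940745355833761/0.994897987712792 = 0.9991723250628851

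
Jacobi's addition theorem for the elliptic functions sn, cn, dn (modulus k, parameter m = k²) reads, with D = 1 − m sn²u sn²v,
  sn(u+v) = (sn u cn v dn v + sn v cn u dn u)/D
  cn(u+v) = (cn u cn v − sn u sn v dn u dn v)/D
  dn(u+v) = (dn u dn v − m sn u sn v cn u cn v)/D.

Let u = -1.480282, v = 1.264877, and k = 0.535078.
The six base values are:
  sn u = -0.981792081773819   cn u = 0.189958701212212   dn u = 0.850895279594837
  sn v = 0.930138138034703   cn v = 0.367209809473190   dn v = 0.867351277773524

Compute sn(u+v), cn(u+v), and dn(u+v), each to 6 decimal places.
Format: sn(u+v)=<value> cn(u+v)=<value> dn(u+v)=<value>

sn(u+v)=-0.213282 cn(u+v)=0.976991 dn(u+v)=0.993467

m = k² = 0.286308466084
D = 1 − m·sn²u·sn²v = 0.7612363857306091
sn(u+v) = (sn u·cn v·dn v + sn v·cn u·dn u)/D = -0.1623578346066983/0.7612363857306091 = -0.2132817580059218
cn(u+v) = (cn u·cn v − sn u·sn v·dn u·dn v)/D = 0.743720894221767/0.7612363857306091 = 0.9769907326591708
dn(u+v) = (dn u·dn v − m·sn u·sn v·cn u·cn v)/D = 0.7562629997340132/0.7612363857306091 = 0.9934666995826498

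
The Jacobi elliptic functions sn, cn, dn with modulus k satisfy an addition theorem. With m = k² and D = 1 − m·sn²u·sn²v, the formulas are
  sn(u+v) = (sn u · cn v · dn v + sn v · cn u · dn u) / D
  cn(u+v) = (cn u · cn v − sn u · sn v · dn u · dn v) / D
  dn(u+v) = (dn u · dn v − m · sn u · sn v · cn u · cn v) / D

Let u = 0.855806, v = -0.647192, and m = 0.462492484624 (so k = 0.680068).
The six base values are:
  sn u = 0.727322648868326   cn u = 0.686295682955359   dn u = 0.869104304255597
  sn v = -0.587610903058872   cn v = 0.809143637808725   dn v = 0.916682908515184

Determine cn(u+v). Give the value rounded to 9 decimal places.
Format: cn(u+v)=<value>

m = k² = 0.462492484624
D = 1 − m·sn²u·sn²v = 0.9155229782383238
cn(u+v) = (cn u·cn v − sn u·sn v·dn u·dn v)/D = 0.8958046319354403/0.9155229782383238 = 0.97846220491284

cn(u+v)=0.978462205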